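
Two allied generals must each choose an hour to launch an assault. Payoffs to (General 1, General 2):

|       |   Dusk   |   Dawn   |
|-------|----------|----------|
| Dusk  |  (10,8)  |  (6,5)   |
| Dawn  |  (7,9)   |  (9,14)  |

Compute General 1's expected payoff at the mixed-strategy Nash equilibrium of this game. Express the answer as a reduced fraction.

General 2 mixes with probability q on Dusk, chosen so General 1 is indifferent: 10q + 6(1−q) = 7q + 9(1−q) gives q = 1/2.
General 1's expected payoff (from either row, since indifferent) is 10·1/2 + 6·1/2 = 8.

8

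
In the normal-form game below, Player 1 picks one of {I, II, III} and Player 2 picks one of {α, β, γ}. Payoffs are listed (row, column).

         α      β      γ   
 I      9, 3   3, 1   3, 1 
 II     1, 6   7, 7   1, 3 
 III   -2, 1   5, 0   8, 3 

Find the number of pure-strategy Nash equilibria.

3

(I, α): Player 1 gets 9 (best alternative 1); Player 2 gets 3 (best alternative 1). Neither deviates — NE.
(II, β): Player 1 gets 7 (best alternative 5); Player 2 gets 7 (best alternative 6). Neither deviates — NE.
(III, γ): Player 1 gets 8 (best alternative 3); Player 2 gets 3 (best alternative 1). Neither deviates — NE.
(III, β) is not a NE: Player 1 would switch to II (7 > 5).
No other cell survives both best-response checks, so there are 3 pure NE.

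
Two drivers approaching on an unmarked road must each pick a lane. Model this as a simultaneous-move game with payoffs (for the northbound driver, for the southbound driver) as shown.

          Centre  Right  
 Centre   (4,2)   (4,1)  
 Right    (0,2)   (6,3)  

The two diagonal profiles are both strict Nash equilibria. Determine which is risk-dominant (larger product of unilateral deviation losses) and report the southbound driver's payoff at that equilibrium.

At both Centre: the northbound driver loses 4 − 0 = 4 by deviating; the southbound driver loses 2 − 1 = 1. Product = 4·1 = 4.
At both Right: the northbound driver loses 6 − 4 = 2 by deviating; the southbound driver loses 3 − 2 = 1. Product = 2·1 = 2.
4 > 2, so both Centre is risk-dominant. The southbound driver's payoff there is 2.

2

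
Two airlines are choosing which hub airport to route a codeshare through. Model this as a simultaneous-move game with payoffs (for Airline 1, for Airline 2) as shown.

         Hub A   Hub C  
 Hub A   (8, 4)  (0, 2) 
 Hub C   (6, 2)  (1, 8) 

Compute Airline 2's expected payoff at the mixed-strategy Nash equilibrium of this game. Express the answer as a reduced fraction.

7/2

Airline 1 mixes with probability p on Hub A, chosen so Airline 2 is indifferent: 4p + 2(1−p) = 2p + 8(1−p) gives p = 3/4.
Airline 2's expected payoff is 4·3/4 + 2·1/4 = 7/2.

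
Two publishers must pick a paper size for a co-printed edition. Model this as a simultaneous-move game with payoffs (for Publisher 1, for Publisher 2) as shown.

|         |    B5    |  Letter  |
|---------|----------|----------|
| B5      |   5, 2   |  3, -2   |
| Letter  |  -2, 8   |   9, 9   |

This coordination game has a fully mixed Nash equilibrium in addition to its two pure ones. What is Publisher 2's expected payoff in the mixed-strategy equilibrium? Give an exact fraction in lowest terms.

34/5

Publisher 1 mixes with probability p on B5, chosen so Publisher 2 is indifferent: 2p + 8(1−p) = (-2)p + 9(1−p) gives p = 1/5.
Publisher 2's expected payoff is 2·1/5 + 8·4/5 = 34/5.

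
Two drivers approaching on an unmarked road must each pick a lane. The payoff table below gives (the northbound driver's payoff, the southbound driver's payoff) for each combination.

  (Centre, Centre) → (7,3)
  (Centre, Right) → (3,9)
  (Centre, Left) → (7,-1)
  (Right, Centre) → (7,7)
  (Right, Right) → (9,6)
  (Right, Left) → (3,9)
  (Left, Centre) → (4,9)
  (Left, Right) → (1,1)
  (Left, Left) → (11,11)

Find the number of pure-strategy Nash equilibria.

Both Left: the northbound driver gets 11 (best alternative 7); the southbound driver gets 11 (best alternative 9). Neither deviates — NE.
Both Centre is not a NE: the southbound driver would switch to Right (9 > 3).
No other cell survives both best-response checks, so there is 1 pure NE.

1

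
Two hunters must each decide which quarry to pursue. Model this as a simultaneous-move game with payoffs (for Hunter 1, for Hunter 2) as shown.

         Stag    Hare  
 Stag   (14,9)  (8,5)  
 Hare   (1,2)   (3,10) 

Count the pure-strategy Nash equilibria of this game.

Both Stag: Hunter 1 gets 14 (best alternative 1); Hunter 2 gets 9 (best alternative 5). Neither deviates — NE.
Both Hare is not a NE: Hunter 1 would switch to Stag (8 > 3).
No other cell survives both best-response checks, so there is 1 pure NE.

1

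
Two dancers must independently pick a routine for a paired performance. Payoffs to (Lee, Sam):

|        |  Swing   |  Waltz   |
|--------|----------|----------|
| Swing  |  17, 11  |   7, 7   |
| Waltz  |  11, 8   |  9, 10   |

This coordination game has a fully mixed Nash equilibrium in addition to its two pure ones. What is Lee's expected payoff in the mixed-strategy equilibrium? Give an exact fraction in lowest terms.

19/2

Sam mixes with probability q on Swing, chosen so Lee is indifferent: 17q + 7(1−q) = 11q + 9(1−q) gives q = 1/4.
Lee's expected payoff (from either row, since indifferent) is 17·1/4 + 7·3/4 = 19/2.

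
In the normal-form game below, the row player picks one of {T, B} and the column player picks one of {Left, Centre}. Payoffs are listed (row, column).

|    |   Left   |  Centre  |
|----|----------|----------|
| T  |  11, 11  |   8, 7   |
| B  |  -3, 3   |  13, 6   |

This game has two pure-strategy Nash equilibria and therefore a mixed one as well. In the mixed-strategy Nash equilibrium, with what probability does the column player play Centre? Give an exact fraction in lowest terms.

The column player's mix q on Left must make the row player indifferent between T and B.
The row player's payoff from T: 11q + 8(1−q). From B: (-3)q + 13(1−q).
Set equal: 14q = 5(1−q) → q = 5/19.
Probability on Centre is 1 − 5/19 = 14/19.

14/19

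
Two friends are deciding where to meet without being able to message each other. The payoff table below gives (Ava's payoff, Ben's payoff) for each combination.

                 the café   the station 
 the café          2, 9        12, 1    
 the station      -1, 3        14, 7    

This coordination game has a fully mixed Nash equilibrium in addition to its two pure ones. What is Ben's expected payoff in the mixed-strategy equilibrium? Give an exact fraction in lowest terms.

Ava mixes with probability p on the café, chosen so Ben is indifferent: 9p + 3(1−p) = 1p + 7(1−p) gives p = 1/3.
Ben's expected payoff is 9·1/3 + 3·2/3 = 5.

5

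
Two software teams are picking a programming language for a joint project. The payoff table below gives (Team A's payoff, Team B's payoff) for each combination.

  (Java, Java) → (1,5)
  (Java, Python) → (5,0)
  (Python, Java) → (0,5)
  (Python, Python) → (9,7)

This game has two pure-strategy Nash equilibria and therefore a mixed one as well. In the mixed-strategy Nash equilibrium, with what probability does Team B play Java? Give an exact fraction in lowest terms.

4/5

Team B's mix q on Java must make Team A indifferent between Java and Python.
Team A's payoff from Java: 1q + 5(1−q). From Python: 0q + 9(1−q).
Set equal: 1q = 4(1−q) → q = 4/5.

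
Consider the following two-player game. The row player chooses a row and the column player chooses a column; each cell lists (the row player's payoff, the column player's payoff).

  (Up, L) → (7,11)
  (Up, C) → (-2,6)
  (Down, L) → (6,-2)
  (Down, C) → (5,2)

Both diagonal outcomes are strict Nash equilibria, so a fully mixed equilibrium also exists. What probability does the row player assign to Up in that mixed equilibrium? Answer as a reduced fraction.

The row player's mix p on Up must make the column player indifferent between L and C.
The column player's payoff from L: 11p + (-2)(1−p). From C: 6p + 2(1−p).
Set equal: 5p = 4(1−p) → p = 4/9.

4/9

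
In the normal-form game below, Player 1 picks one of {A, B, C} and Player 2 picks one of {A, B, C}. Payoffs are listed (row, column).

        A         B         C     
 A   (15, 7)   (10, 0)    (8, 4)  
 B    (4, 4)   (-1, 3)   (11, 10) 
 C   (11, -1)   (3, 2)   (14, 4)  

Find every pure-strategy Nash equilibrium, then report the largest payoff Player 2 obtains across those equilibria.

7

Both A is a pure NE (Player 1: 15 ≥ 11; Player 2: 7 ≥ 4). Player 2 gets 7.
Both C is a pure NE (Player 1: 14 ≥ 11; Player 2: 4 ≥ 2). Player 2 gets 4.
Every other cell has a profitable deviation for at least one player. Highest of {7, 4} is 7.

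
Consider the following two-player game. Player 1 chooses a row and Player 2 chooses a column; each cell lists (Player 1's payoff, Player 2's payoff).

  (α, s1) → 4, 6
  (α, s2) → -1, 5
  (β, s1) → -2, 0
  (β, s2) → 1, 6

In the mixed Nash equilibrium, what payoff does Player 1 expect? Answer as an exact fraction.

Player 2 mixes with probability q on s1, chosen so Player 1 is indifferent: 4q + (-1)(1−q) = (-2)q + 1(1−q) gives q = 1/4.
Player 1's expected payoff (from either row, since indifferent) is 4·1/4 + (-1)·3/4 = 1/4.

1/4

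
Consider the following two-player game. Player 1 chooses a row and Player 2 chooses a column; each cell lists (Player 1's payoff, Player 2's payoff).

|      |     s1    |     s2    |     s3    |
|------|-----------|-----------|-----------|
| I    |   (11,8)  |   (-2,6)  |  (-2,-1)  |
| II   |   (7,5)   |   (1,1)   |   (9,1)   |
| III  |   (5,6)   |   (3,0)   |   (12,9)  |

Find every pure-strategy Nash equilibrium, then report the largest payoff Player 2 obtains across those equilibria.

(I, s1) is a pure NE (Player 1: 11 ≥ 7; Player 2: 8 ≥ 6). Player 2 gets 8.
(III, s3) is a pure NE (Player 1: 12 ≥ 9; Player 2: 9 ≥ 6). Player 2 gets 9.
Every other cell has a profitable deviation for at least one player. Highest of {8, 9} is 9.

9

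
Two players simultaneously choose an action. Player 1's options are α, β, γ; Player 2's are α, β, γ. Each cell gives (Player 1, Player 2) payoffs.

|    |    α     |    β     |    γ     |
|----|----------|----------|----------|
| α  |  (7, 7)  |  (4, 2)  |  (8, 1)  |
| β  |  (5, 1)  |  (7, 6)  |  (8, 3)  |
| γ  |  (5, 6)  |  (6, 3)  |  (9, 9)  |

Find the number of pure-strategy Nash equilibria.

3

Both α: Player 1 gets 7 (best alternative 5); Player 2 gets 7 (best alternative 2). Neither deviates — NE.
Both β: Player 1 gets 7 (best alternative 6); Player 2 gets 6 (best alternative 3). Neither deviates — NE.
Both γ: Player 1 gets 9 (best alternative 8); Player 2 gets 9 (best alternative 6). Neither deviates — NE.
(β, γ) is not a NE: Player 1 would switch to γ (9 > 8).
No other cell survives both best-response checks, so there are 3 pure NE.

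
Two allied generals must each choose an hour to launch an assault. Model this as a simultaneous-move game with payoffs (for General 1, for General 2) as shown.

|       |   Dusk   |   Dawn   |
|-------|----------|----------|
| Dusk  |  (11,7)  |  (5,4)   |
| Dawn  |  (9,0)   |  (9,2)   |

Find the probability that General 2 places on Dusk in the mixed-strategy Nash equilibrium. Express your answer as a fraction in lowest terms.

2/3

General 2's mix q on Dusk must make General 1 indifferent between Dusk and Dawn.
General 1's payoff from Dusk: 11q + 5(1−q). From Dawn: 9q + 9(1−q).
Set equal: 2q = 4(1−q) → q = 4/6 = 2/3.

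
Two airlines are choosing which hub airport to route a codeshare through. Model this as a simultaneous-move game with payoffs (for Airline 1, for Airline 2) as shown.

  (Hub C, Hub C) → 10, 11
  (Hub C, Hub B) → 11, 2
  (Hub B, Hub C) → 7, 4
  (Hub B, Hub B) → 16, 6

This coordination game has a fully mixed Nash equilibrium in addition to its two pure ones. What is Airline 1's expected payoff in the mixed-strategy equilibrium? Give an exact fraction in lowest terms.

83/8

Airline 2 mixes with probability q on Hub C, chosen so Airline 1 is indifferent: 10q + 11(1−q) = 7q + 16(1−q) gives q = 5/8.
Airline 1's expected payoff (from either row, since indifferent) is 10·5/8 + 11·3/8 = 83/8.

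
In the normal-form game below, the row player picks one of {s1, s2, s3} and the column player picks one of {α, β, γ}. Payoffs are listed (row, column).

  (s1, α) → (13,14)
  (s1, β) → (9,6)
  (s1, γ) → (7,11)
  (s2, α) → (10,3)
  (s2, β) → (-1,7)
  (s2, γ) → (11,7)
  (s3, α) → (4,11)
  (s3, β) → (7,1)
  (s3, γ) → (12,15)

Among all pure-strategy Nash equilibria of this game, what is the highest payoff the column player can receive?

15

(s1, α) is a pure NE (the row player: 13 ≥ 10; the column player: 14 ≥ 11). The column player gets 14.
(s3, γ) is a pure NE (the row player: 12 ≥ 11; the column player: 15 ≥ 11). The column player gets 15.
Every other cell has a profitable deviation for at least one player. Highest of {14, 15} is 15.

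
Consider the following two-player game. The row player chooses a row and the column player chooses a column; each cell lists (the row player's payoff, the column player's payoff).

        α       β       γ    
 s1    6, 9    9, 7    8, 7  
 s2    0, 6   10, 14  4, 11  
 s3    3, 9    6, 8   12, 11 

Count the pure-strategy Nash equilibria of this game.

3

(s1, α): the row player gets 6 (best alternative 3); the column player gets 9 (best alternative 7). Neither deviates — NE.
(s2, β): the row player gets 10 (best alternative 9); the column player gets 14 (best alternative 11). Neither deviates — NE.
(s3, γ): the row player gets 12 (best alternative 8); the column player gets 11 (best alternative 9). Neither deviates — NE.
(s3, α) is not a NE: the row player would switch to s1 (6 > 3).
No other cell survives both best-response checks, so there are 3 pure NE.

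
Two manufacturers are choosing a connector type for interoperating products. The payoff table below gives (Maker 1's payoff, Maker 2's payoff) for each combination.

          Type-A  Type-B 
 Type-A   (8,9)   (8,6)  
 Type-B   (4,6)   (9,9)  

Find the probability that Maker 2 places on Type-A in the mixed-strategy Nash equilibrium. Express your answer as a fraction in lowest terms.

1/5

Maker 2's mix q on Type-A must make Maker 1 indifferent between Type-A and Type-B.
Maker 1's payoff from Type-A: 8q + 8(1−q). From Type-B: 4q + 9(1−q).
Set equal: 4q = 1(1−q) → q = 1/5.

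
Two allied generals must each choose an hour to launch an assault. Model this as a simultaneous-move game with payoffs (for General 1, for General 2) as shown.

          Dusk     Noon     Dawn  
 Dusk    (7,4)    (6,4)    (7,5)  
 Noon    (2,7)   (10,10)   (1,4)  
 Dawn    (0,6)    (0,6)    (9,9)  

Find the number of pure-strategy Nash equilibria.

2

Both Noon: General 1 gets 10 (best alternative 6); General 2 gets 10 (best alternative 7). Neither deviates — NE.
Both Dawn: General 1 gets 9 (best alternative 7); General 2 gets 9 (best alternative 6). Neither deviates — NE.
Both Dusk is not a NE: General 2 would switch to Dawn (5 > 4).
No other cell survives both best-response checks, so there are 2 pure NE.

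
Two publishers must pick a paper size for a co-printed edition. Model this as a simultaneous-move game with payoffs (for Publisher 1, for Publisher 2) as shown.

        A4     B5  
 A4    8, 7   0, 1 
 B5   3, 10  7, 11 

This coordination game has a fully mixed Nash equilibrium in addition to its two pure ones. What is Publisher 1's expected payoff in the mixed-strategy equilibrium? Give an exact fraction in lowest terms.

Publisher 2 mixes with probability q on A4, chosen so Publisher 1 is indifferent: 8q + 0(1−q) = 3q + 7(1−q) gives q = 7/12.
Publisher 1's expected payoff (from either row, since indifferent) is 8·7/12 + 0·5/12 = 14/3.

14/3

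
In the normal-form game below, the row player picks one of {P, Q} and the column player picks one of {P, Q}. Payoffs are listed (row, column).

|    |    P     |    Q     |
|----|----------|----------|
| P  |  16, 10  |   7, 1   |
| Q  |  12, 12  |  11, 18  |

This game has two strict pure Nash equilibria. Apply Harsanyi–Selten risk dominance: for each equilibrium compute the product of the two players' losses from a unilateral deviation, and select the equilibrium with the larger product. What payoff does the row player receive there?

At both P: the row player loses 16 − 12 = 4 by deviating; the column player loses 10 − 1 = 9. Product = 4·9 = 36.
At both Q: the row player loses 11 − 7 = 4 by deviating; the column player loses 18 − 12 = 6. Product = 4·6 = 24.
36 > 24, so both P is risk-dominant. The row player's payoff there is 16.

16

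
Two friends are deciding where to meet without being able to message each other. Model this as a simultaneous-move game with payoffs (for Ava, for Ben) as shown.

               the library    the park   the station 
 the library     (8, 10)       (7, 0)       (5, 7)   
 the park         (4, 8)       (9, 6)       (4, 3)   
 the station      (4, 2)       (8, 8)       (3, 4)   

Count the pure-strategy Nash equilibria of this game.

Both the library: Ava gets 8 (best alternative 4); Ben gets 10 (best alternative 7). Neither deviates — NE.
Both the station is not a NE: Ava would switch to the library (5 > 3).
No other cell survives both best-response checks, so there is 1 pure NE.

1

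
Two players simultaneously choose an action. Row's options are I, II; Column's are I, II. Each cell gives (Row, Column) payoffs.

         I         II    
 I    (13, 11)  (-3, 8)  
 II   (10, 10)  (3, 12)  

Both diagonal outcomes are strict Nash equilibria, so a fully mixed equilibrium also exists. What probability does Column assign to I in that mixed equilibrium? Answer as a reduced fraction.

2/3

Column's mix q on I must make Row indifferent between I and II.
Row's payoff from I: 13q + (-3)(1−q). From II: 10q + 3(1−q).
Set equal: 3q = 6(1−q) → q = 6/9 = 2/3.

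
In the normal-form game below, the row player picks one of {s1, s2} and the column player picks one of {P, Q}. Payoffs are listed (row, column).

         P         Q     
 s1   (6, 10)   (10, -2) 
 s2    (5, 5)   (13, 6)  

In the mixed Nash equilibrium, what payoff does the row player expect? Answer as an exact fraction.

7

The column player mixes with probability q on P, chosen so the row player is indifferent: 6q + 10(1−q) = 5q + 13(1−q) gives q = 3/4.
The row player's expected payoff (from either row, since indifferent) is 6·3/4 + 10·1/4 = 7.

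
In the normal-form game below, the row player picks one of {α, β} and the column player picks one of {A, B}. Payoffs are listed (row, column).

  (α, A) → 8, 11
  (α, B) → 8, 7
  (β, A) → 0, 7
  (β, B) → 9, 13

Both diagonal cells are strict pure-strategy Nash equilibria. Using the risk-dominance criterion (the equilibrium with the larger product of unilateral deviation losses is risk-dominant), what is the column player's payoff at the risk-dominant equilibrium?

11

At (α, A): the row player loses 8 − 0 = 8 by deviating; the column player loses 11 − 7 = 4. Product = 8·4 = 32.
At (β, B): the row player loses 9 − 8 = 1 by deviating; the column player loses 13 − 7 = 6. Product = 1·6 = 6.
32 > 6, so (α, A) is risk-dominant. The column player's payoff there is 11.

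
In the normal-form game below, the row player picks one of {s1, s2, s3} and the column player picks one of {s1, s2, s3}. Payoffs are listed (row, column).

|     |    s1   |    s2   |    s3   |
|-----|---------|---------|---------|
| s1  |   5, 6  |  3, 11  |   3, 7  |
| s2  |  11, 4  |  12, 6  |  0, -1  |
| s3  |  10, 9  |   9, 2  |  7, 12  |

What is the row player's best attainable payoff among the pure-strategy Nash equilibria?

Both s2 is a pure NE (the row player: 12 ≥ 9; the column player: 6 ≥ 4). The row player gets 12.
Both s3 is a pure NE (the row player: 7 ≥ 3; the column player: 12 ≥ 9). The row player gets 7.
Every other cell has a profitable deviation for at least one player. Highest of {12, 7} is 12.

12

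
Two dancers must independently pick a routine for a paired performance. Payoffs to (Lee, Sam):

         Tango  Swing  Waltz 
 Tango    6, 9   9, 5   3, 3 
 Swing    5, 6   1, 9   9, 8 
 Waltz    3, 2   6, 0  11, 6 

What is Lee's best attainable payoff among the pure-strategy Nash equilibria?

Both Tango is a pure NE (Lee: 6 ≥ 5; Sam: 9 ≥ 5). Lee gets 6.
Both Waltz is a pure NE (Lee: 11 ≥ 9; Sam: 6 ≥ 2). Lee gets 11.
Every other cell has a profitable deviation for at least one player. Highest of {6, 11} is 11.

11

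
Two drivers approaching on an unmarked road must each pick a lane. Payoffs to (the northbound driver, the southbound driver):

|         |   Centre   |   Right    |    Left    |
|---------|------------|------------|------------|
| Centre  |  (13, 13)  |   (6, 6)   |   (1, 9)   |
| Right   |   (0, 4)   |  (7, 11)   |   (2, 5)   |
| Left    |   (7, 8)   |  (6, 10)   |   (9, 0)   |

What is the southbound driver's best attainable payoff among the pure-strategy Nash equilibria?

Both Centre is a pure NE (the northbound driver: 13 ≥ 7; the southbound driver: 13 ≥ 9). The southbound driver gets 13.
Both Right is a pure NE (the northbound driver: 7 ≥ 6; the southbound driver: 11 ≥ 5). The southbound driver gets 11.
Every other cell has a profitable deviation for at least one player. Highest of {13, 11} is 13.

13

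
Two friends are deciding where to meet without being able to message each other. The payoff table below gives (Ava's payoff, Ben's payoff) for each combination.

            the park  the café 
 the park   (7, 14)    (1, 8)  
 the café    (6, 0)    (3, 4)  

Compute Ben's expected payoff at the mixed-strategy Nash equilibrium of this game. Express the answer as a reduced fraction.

28/5

Ava mixes with probability p on the park, chosen so Ben is indifferent: 14p + 0(1−p) = 8p + 4(1−p) gives p = 2/5.
Ben's expected payoff is 14·2/5 + 0·3/5 = 28/5.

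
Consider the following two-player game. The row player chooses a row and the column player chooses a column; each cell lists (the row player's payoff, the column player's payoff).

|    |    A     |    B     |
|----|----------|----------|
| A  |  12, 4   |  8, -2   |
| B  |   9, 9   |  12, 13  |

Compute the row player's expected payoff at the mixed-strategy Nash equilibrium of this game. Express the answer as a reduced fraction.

The column player mixes with probability q on A, chosen so the row player is indifferent: 12q + 8(1−q) = 9q + 12(1−q) gives q = 4/7.
The row player's expected payoff (from either row, since indifferent) is 12·4/7 + 8·3/7 = 72/7.

72/7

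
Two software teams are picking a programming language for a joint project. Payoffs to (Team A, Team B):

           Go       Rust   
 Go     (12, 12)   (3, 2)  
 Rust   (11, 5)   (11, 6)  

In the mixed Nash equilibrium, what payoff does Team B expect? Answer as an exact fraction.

Team A mixes with probability p on Go, chosen so Team B is indifferent: 12p + 5(1−p) = 2p + 6(1−p) gives p = 1/11.
Team B's expected payoff is 12·1/11 + 5·10/11 = 62/11.

62/11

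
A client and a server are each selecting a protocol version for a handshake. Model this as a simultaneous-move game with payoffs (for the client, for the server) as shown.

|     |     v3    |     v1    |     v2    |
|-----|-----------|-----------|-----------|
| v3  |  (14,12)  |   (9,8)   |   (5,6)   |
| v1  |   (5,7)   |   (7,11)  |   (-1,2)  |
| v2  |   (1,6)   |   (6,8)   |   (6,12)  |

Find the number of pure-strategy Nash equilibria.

2

Both v3: the client gets 14 (best alternative 5); the server gets 12 (best alternative 8). Neither deviates — NE.
Both v2: the client gets 6 (best alternative 5); the server gets 12 (best alternative 8). Neither deviates — NE.
Both v1 is not a NE: the client would switch to v3 (9 > 7).
No other cell survives both best-response checks, so there are 2 pure NE.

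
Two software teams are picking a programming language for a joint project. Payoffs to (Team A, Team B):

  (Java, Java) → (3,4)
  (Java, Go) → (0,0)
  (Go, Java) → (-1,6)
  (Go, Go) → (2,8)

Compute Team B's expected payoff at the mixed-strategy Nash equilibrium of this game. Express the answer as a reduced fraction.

16/3

Team A mixes with probability p on Java, chosen so Team B is indifferent: 4p + 6(1−p) = 0p + 8(1−p) gives p = 1/3.
Team B's expected payoff is 4·1/3 + 6·2/3 = 16/3.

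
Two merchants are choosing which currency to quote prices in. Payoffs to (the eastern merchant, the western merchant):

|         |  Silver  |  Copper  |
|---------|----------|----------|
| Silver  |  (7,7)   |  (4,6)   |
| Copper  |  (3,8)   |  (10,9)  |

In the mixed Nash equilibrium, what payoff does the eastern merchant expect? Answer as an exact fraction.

The western merchant mixes with probability q on Silver, chosen so the eastern merchant is indifferent: 7q + 4(1−q) = 3q + 10(1−q) gives q = 3/5.
The eastern merchant's expected payoff (from either row, since indifferent) is 7·3/5 + 4·2/5 = 29/5.

29/5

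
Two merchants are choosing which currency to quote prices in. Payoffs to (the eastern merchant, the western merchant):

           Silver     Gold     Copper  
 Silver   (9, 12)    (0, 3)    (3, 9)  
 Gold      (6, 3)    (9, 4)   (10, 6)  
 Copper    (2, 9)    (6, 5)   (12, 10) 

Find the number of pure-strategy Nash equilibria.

2

Both Silver: the eastern merchant gets 9 (best alternative 6); the western merchant gets 12 (best alternative 9). Neither deviates — NE.
Both Copper: the eastern merchant gets 12 (best alternative 10); the western merchant gets 10 (best alternative 9). Neither deviates — NE.
Both Gold is not a NE: the western merchant would switch to Copper (6 > 4).
No other cell survives both best-response checks, so there are 2 pure NE.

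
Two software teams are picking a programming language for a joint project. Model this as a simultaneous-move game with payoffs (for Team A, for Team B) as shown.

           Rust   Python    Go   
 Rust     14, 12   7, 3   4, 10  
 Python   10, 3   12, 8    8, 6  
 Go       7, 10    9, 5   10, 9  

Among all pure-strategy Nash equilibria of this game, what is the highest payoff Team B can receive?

12

Both Rust is a pure NE (Team A: 14 ≥ 10; Team B: 12 ≥ 10). Team B gets 12.
Both Python is a pure NE (Team A: 12 ≥ 9; Team B: 8 ≥ 6). Team B gets 8.
Every other cell has a profitable deviation for at least one player. Highest of {12, 8} is 12.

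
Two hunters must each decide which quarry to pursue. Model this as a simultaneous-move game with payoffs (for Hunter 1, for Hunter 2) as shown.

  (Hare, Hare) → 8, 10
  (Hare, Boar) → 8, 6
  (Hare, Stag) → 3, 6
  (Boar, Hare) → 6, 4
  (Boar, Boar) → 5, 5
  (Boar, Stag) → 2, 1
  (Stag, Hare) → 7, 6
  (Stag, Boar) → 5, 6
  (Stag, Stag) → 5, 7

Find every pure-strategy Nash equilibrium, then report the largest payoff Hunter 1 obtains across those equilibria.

8

Both Hare is a pure NE (Hunter 1: 8 ≥ 7; Hunter 2: 10 ≥ 6). Hunter 1 gets 8.
Both Stag is a pure NE (Hunter 1: 5 ≥ 3; Hunter 2: 7 ≥ 6). Hunter 1 gets 5.
Every other cell has a profitable deviation for at least one player. Highest of {8, 5} is 8.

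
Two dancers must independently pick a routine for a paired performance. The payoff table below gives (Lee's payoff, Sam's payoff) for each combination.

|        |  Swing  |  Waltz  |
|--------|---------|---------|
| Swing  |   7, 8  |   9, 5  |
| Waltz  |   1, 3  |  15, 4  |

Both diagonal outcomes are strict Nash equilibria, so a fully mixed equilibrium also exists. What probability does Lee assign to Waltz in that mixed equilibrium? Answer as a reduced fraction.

Lee's mix p on Swing must make Sam indifferent between Swing and Waltz.
Sam's payoff from Swing: 8p + 3(1−p). From Waltz: 5p + 4(1−p).
Set equal: 3p = 1(1−p) → p = 1/4.
Probability on Waltz is 1 − 1/4 = 3/4.

3/4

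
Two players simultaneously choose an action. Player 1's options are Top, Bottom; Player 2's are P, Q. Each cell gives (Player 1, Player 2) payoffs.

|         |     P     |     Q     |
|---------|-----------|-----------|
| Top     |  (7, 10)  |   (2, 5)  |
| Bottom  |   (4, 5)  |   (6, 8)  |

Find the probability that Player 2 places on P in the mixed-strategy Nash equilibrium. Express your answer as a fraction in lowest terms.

4/7

Player 2's mix q on P must make Player 1 indifferent between Top and Bottom.
Player 1's payoff from Top: 7q + 2(1−q). From Bottom: 4q + 6(1−q).
Set equal: 3q = 4(1−q) → q = 4/7.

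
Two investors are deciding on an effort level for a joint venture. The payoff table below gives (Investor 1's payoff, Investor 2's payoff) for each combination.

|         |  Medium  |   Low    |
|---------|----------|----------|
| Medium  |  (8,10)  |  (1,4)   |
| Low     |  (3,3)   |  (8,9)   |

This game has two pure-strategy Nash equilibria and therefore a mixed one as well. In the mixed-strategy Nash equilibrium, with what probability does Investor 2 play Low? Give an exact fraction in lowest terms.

Investor 2's mix q on Medium must make Investor 1 indifferent between Medium and Low.
Investor 1's payoff from Medium: 8q + 1(1−q). From Low: 3q + 8(1−q).
Set equal: 5q = 7(1−q) → q = 7/12.
Probability on Low is 1 − 7/12 = 5/12.

5/12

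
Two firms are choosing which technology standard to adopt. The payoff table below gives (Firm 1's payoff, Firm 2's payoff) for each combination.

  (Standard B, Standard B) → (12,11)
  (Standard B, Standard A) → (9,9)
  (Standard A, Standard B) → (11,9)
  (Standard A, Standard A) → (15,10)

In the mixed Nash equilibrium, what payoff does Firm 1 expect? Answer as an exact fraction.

Firm 2 mixes with probability q on Standard B, chosen so Firm 1 is indifferent: 12q + 9(1−q) = 11q + 15(1−q) gives q = 6/7.
Firm 1's expected payoff (from either row, since indifferent) is 12·6/7 + 9·1/7 = 81/7.

81/7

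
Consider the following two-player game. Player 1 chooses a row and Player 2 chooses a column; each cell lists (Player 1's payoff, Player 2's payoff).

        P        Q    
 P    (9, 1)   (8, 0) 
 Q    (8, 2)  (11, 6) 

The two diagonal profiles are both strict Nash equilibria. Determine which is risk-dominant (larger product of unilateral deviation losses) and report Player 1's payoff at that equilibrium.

At both P: Player 1 loses 9 − 8 = 1 by deviating; Player 2 loses 1 − 0 = 1. Product = 1·1 = 1.
At both Q: Player 1 loses 11 − 8 = 3 by deviating; Player 2 loses 6 − 2 = 4. Product = 3·4 = 12.
12 > 1, so both Q is risk-dominant. Player 1's payoff there is 11.

11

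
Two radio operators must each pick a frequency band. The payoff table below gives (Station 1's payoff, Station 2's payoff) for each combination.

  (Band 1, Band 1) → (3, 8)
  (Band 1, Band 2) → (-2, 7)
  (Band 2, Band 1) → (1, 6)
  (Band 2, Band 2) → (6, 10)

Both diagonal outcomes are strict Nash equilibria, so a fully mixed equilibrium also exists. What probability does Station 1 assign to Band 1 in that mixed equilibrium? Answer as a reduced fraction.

4/5

Station 1's mix p on Band 1 must make Station 2 indifferent between Band 1 and Band 2.
Station 2's payoff from Band 1: 8p + 6(1−p). From Band 2: 7p + 10(1−p).
Set equal: 1p = 4(1−p) → p = 4/5.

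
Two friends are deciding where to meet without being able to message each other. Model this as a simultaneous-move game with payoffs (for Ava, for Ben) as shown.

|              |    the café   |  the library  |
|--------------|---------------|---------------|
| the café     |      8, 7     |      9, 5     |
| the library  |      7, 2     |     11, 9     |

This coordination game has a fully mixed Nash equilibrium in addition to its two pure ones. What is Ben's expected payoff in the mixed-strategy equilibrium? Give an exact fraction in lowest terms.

Ava mixes with probability p on the café, chosen so Ben is indifferent: 7p + 2(1−p) = 5p + 9(1−p) gives p = 7/9.
Ben's expected payoff is 7·7/9 + 2·2/9 = 53/9.

53/9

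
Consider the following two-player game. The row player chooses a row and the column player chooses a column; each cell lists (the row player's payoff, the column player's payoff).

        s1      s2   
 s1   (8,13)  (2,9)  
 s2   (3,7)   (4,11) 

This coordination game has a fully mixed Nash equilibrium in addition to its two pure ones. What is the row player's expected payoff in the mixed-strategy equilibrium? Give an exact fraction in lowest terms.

26/7

The column player mixes with probability q on s1, chosen so the row player is indifferent: 8q + 2(1−q) = 3q + 4(1−q) gives q = 2/7.
The row player's expected payoff (from either row, since indifferent) is 8·2/7 + 2·5/7 = 26/7.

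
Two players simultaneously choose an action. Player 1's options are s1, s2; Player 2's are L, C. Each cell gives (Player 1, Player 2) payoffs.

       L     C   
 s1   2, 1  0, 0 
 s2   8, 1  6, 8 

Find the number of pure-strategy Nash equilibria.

(s2, C): Player 1 gets 6 (best alternative 0); Player 2 gets 8 (best alternative 1). Neither deviates — NE.
(s1, L) is not a NE: Player 1 would switch to s2 (8 > 2).
No other cell survives both best-response checks, so there is 1 pure NE.

1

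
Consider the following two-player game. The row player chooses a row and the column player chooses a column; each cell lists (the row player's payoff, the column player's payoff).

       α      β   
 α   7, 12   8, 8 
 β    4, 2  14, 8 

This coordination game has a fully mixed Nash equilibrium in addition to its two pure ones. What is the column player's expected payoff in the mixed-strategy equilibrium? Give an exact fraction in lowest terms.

8

The row player mixes with probability p on α, chosen so the column player is indifferent: 12p + 2(1−p) = 8p + 8(1−p) gives p = 3/5.
The column player's expected payoff is 12·3/5 + 2·2/5 = 8.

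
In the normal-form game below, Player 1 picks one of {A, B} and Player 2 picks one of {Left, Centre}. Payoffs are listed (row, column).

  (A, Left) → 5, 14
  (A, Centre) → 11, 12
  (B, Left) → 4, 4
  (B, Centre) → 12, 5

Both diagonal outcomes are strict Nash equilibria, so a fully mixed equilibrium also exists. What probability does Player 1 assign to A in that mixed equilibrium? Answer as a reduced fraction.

1/3

Player 1's mix p on A must make Player 2 indifferent between Left and Centre.
Player 2's payoff from Left: 14p + 4(1−p). From Centre: 12p + 5(1−p).
Set equal: 2p = 1(1−p) → p = 1/3.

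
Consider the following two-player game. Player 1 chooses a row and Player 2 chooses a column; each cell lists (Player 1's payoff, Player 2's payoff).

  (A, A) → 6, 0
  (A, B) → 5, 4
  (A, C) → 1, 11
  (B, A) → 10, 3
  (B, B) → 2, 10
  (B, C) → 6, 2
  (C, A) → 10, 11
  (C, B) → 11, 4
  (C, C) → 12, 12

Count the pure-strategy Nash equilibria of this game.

Both C: Player 1 gets 12 (best alternative 6); Player 2 gets 12 (best alternative 11). Neither deviates — NE.
Both A is not a NE: Player 1 would switch to B (10 > 6).
No other cell survives both best-response checks, so there is 1 pure NE.

1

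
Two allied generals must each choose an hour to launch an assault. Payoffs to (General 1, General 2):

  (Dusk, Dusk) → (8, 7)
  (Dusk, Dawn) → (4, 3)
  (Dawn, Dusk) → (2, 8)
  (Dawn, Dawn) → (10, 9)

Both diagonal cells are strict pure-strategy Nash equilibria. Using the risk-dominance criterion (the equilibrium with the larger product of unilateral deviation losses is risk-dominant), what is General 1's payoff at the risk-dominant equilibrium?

8

At both Dusk: General 1 loses 8 − 2 = 6 by deviating; General 2 loses 7 − 3 = 4. Product = 6·4 = 24.
At both Dawn: General 1 loses 10 − 4 = 6 by deviating; General 2 loses 9 − 8 = 1. Product = 6·1 = 6.
24 > 6, so both Dusk is risk-dominant. General 1's payoff there is 8.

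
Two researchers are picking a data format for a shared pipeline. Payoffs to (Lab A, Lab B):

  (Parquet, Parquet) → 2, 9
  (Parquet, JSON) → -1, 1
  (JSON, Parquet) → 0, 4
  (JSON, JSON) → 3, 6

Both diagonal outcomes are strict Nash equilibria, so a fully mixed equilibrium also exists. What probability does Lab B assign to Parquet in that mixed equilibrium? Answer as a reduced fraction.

Lab B's mix q on Parquet must make Lab A indifferent between Parquet and JSON.
Lab A's payoff from Parquet: 2q + (-1)(1−q). From JSON: 0q + 3(1−q).
Set equal: 2q = 4(1−q) → q = 4/6 = 2/3.

2/3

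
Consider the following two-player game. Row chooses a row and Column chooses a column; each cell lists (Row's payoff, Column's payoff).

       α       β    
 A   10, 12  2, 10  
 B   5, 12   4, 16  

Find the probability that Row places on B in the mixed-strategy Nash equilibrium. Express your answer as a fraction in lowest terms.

1/3

Row's mix p on A must make Column indifferent between α and β.
Column's payoff from α: 12p + 12(1−p). From β: 10p + 16(1−p).
Set equal: 2p = 4(1−p) → p = 4/6 = 2/3.
Probability on B is 1 − 2/3 = 1/3.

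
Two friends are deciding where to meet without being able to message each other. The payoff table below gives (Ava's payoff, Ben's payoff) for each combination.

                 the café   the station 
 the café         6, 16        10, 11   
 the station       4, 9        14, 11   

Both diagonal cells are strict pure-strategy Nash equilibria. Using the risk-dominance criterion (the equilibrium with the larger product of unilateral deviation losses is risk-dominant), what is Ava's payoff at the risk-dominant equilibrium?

At both the café: Ava loses 6 − 4 = 2 by deviating; Ben loses 16 − 11 = 5. Product = 2·5 = 10.
At both the station: Ava loses 14 − 10 = 4 by deviating; Ben loses 11 − 9 = 2. Product = 4·2 = 8.
10 > 8, so both the café is risk-dominant. Ava's payoff there is 6.

6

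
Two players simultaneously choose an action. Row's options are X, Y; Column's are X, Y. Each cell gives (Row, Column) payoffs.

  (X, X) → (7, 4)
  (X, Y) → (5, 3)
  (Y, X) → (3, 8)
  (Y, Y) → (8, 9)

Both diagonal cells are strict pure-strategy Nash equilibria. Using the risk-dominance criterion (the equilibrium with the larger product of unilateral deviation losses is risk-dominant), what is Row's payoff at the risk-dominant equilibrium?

7

At both X: Row loses 7 − 3 = 4 by deviating; Column loses 4 − 3 = 1. Product = 4·1 = 4.
At both Y: Row loses 8 − 5 = 3 by deviating; Column loses 9 − 8 = 1. Product = 3·1 = 3.
4 > 3, so both X is risk-dominant. Row's payoff there is 7.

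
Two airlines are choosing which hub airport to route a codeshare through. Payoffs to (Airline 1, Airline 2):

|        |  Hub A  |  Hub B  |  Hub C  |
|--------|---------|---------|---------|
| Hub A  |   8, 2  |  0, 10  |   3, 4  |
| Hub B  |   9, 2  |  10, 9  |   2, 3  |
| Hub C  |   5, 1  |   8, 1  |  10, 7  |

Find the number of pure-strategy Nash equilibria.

2

Both Hub B: Airline 1 gets 10 (best alternative 8); Airline 2 gets 9 (best alternative 3). Neither deviates — NE.
Both Hub C: Airline 1 gets 10 (best alternative 3); Airline 2 gets 7 (best alternative 1). Neither deviates — NE.
Both Hub A is not a NE: Airline 1 would switch to Hub B (9 > 8).
No other cell survives both best-response checks, so there are 2 pure NE.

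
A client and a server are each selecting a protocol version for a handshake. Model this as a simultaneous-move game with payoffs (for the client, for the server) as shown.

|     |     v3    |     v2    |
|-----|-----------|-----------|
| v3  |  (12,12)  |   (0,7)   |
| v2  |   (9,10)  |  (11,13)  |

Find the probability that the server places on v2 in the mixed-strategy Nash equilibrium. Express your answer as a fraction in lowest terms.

The server's mix q on v3 must make the client indifferent between v3 and v2.
The client's payoff from v3: 12q + 0(1−q). From v2: 9q + 11(1−q).
Set equal: 3q = 11(1−q) → q = 11/14.
Probability on v2 is 1 − 11/14 = 3/14.

3/14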